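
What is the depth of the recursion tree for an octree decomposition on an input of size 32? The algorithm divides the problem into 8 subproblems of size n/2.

For divide and conquer with division factor 2:

Problem sizes at each level:
Level 0: 32
Level 1: 16
Level 2: 8
Level 3: 4
Level 4: 2
Level 5: 1

The root is level 0 and the size-1 base case is level 5 (the tree spans levels 0 through 5, i.e. 6 levels counting the root), so the depth is the number of divisions: log_2(32) = 5

The recursion tree depth is log_2(32) = 5. At each level, the problem size is divided by 2, so it takes 5 divisions to reduce to a base case of size 1. The algorithm makes 8 recursive calls at each level.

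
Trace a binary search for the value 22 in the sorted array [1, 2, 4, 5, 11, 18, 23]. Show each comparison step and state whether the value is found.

Binary search for 22 in [1, 2, 4, 5, 11, 18, 23]:

lo=0, hi=6, mid=3, arr[mid]=5 -> 5 < 22, search right half
lo=4, hi=6, mid=5, arr[mid]=18 -> 18 < 22, search right half
lo=6, hi=6, mid=6, arr[mid]=23 -> 23 > 22, search left half
lo=6 > hi=5, target 22 not found

Binary search determines that 22 is not in the array after 3 comparisons. The search space was exhausted without finding the target.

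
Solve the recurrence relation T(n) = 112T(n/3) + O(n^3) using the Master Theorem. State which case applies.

Master Theorem for T(n) = 112T(n/3) + O(n^3):

a = 112, b = 3, c = 3
log_b(a) = log_3(112) = 4.2950

Case 1: c = 3 < log_3(112) = 4.2950
T(n) = O(n^(log_3 112))

For T(n) = 112T(n/3) + O(n^3): log_3(112) = 4.2950. This is Case 1 of the Master Theorem (c < log_b(a), work dominated by leaves), giving O(n^(log_3 112)).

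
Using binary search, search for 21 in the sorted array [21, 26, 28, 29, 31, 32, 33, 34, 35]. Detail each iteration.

Binary search for 21 in [21, 26, 28, 29, 31, 32, 33, 34, 35]:

lo=0, hi=8, mid=4, arr[mid]=31 -> 31 > 21, search left half
lo=0, hi=3, mid=1, arr[mid]=26 -> 26 > 21, search left half
lo=0, hi=0, mid=0, arr[mid]=21 -> Found target at index 0!

Binary search finds 21 at index 0 after 3 comparisons. The search repeatedly halves the search space by comparing with the middle element.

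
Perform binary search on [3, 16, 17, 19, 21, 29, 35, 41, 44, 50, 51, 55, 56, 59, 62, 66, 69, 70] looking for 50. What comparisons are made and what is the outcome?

Binary search for 50 in [3, 16, 17, 19, 21, 29, 35, 41, 44, 50, 51, 55, 56, 59, 62, 66, 69, 70]:

lo=0, hi=17, mid=8, arr[mid]=44 -> 44 < 50, search right half
lo=9, hi=17, mid=13, arr[mid]=59 -> 59 > 50, search left half
lo=9, hi=12, mid=10, arr[mid]=51 -> 51 > 50, search left half
lo=9, hi=9, mid=9, arr[mid]=50 -> Found target at index 9!

Binary search finds 50 at index 9 after 4 comparisons. The search repeatedly halves the search space by comparing with the middle element.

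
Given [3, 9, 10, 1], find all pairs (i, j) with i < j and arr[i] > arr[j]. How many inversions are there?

Finding inversions in [3, 9, 10, 1]:

(0, 3): arr[0]=3 > arr[3]=1
(1, 3): arr[1]=9 > arr[3]=1
(2, 3): arr[2]=10 > arr[3]=1

Total inversions: 3

The array has 3 inversion(s): (0,3), (1,3), (2,3). Each pair (i,j) satisfies i < j and arr[i] > arr[j].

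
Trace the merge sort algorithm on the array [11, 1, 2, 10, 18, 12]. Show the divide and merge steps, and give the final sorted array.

Merge sort trace:

Split: [11, 1, 2, 10, 18, 12] -> [11, 1, 2] and [10, 18, 12]
  Split: [11, 1, 2] -> [11] and [1, 2]
    Split: [1, 2] -> [1] and [2]
    Merge: [1] + [2] -> [1, 2]
  Merge: [11] + [1, 2] -> [1, 2, 11]
  Split: [10, 18, 12] -> [10] and [18, 12]
    Split: [18, 12] -> [18] and [12]
    Merge: [18] + [12] -> [12, 18]
  Merge: [10] + [12, 18] -> [10, 12, 18]
Merge: [1, 2, 11] + [10, 12, 18] -> [1, 2, 10, 11, 12, 18]

Final sorted array: [1, 2, 10, 11, 12, 18]

The merge sort proceeds by recursively splitting the array and merging sorted halves.
After all merges, the sorted array is [1, 2, 10, 11, 12, 18].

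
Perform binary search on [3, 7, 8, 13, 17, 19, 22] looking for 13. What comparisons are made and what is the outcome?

Binary search for 13 in [3, 7, 8, 13, 17, 19, 22]:

lo=0, hi=6, mid=3, arr[mid]=13 -> Found target at index 3!

Binary search finds 13 at index 3 after 1 comparisons. The search repeatedly halves the search space by comparing with the middle element.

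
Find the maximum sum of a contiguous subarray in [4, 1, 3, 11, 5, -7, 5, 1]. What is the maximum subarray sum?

Using Kadane's algorithm on [4, 1, 3, 11, 5, -7, 5, 1]:

Scanning through the array:
Position 1 (value 1): max_ending_here = 5, max_so_far = 5
Position 2 (value 3): max_ending_here = 8, max_so_far = 8
Position 3 (value 11): max_ending_here = 19, max_so_far = 19
Position 4 (value 5): max_ending_here = 24, max_so_far = 24
Position 5 (value -7): max_ending_here = 17, max_so_far = 24
Position 6 (value 5): max_ending_here = 22, max_so_far = 24
Position 7 (value 1): max_ending_here = 23, max_so_far = 24

Maximum subarray: [4, 1, 3, 11, 5]
Maximum sum: 24

The maximum subarray is [4, 1, 3, 11, 5] with sum 24. This subarray runs from index 0 to index 4.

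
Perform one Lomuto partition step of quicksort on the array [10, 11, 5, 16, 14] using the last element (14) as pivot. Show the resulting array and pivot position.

Lomuto partition with pivot = 14:

Initial array: [10, 11, 5, 16, 14]

arr[0]=10 <= 14: swap with position 0, array becomes [10, 11, 5, 16, 14]
arr[1]=11 <= 14: swap with position 1, array becomes [10, 11, 5, 16, 14]
arr[2]=5 <= 14: swap with position 2, array becomes [10, 11, 5, 16, 14]
arr[3]=16 > 14: no swap

Place pivot at position 3: [10, 11, 5, 14, 16]
Pivot position: 3

After partitioning with pivot 14, the array becomes [10, 11, 5, 14, 16]. The pivot is placed at index 3. All elements to the left of the pivot are <= 14, and all elements to the right are > 14.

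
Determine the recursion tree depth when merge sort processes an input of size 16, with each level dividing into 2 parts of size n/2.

For divide and conquer with division factor 2:

Problem sizes at each level:
Level 0: 16
Level 1: 8
Level 2: 4
Level 3: 2
Level 4: 1

The root is level 0 and the size-1 base case is level 4 (the tree spans levels 0 through 4, i.e. 5 levels counting the root), so the depth is the number of divisions: log_2(16) = 4

The recursion tree depth is log_2(16) = 4. At each level, the problem size is divided by 2, so it takes 4 divisions to reduce to a base case of size 1. The algorithm makes 2 recursive calls at each level.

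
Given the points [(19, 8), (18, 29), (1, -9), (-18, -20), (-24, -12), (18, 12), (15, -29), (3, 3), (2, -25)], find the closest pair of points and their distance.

Computing all pairwise distances among 9 points:

d((19, 8), (18, 29)) = 21.0238
d((19, 8), (1, -9)) = 24.7588
d((19, 8), (-18, -20)) = 46.4004
d((19, 8), (-24, -12)) = 47.4236
d((19, 8), (18, 12)) = 4.1231 <-- minimum
d((19, 8), (15, -29)) = 37.2156
d((19, 8), (3, 3)) = 16.7631
d((19, 8), (2, -25)) = 37.1214
d((18, 29), (1, -9)) = 41.6293
d((18, 29), (-18, -20)) = 60.803
d((18, 29), (-24, -12)) = 58.6941
d((18, 29), (18, 12)) = 17.0
d((18, 29), (15, -29)) = 58.0775
d((18, 29), (3, 3)) = 30.0167
d((18, 29), (2, -25)) = 56.3205
d((1, -9), (-18, -20)) = 21.9545
d((1, -9), (-24, -12)) = 25.1794
d((1, -9), (18, 12)) = 27.0185
d((1, -9), (15, -29)) = 24.4131
d((1, -9), (3, 3)) = 12.1655
d((1, -9), (2, -25)) = 16.0312
d((-18, -20), (-24, -12)) = 10.0
d((-18, -20), (18, 12)) = 48.1664
d((-18, -20), (15, -29)) = 34.2053
d((-18, -20), (3, 3)) = 31.1448
d((-18, -20), (2, -25)) = 20.6155
d((-24, -12), (18, 12)) = 48.3735
d((-24, -12), (15, -29)) = 42.5441
d((-24, -12), (3, 3)) = 30.8869
d((-24, -12), (2, -25)) = 29.0689
d((18, 12), (15, -29)) = 41.1096
d((18, 12), (3, 3)) = 17.4929
d((18, 12), (2, -25)) = 40.3113
d((15, -29), (3, 3)) = 34.176
d((15, -29), (2, -25)) = 13.6015
d((3, 3), (2, -25)) = 28.0179

Closest pair: (19, 8) and (18, 12) with distance 4.1231

The closest pair is (19, 8) and (18, 12) with Euclidean distance 4.1231. For 9 points, brute-force pairwise comparison is shown above. For large n, the divide-and-conquer algorithm (sort by x, recurse on halves, check the dividing strip) achieves O(n log n).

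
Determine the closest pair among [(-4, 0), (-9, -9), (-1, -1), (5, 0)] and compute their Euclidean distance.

Computing all pairwise distances among 4 points:

d((-4, 0), (-9, -9)) = 10.2956
d((-4, 0), (-1, -1)) = 3.1623 <-- minimum
d((-4, 0), (5, 0)) = 9.0
d((-9, -9), (-1, -1)) = 11.3137
d((-9, -9), (5, 0)) = 16.6433
d((-1, -1), (5, 0)) = 6.0828

Closest pair: (-4, 0) and (-1, -1) with distance 3.1623

The closest pair is (-4, 0) and (-1, -1) with Euclidean distance 3.1623. For 4 points, brute-force pairwise comparison is shown above. For large n, the divide-and-conquer algorithm (sort by x, recurse on halves, check the dividing strip) achieves O(n log n).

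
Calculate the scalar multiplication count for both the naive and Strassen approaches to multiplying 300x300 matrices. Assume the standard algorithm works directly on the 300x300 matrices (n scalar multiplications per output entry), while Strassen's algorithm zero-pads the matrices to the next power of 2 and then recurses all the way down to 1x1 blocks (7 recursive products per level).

Matrix multiplication for 300x300 matrices:

Strassen's algorithm requires power-of-2 dimensions. Pad 300x300 to 512x512 (next power of 2).

Standard algorithm: 300^3 = 27000000 multiplications
Strassen's algorithm: 7^(log2(512)) = 7^9 = 40353607 multiplications
Difference: 27000000 - 40353607 = -13353607 (Strassen uses MORE here due to padding overhead — for small or just-over-power-of-2 n, padding can outweigh the per-level savings)

Standard: 27000000 multiplications (300^3). Strassen: 40353607 multiplications (7^9, after padding to 512x512). Strassen reduces 8 recursive multiplications to 7 at each level.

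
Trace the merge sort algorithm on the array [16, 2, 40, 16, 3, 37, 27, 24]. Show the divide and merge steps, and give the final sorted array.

Merge sort trace:

Split: [16, 2, 40, 16, 3, 37, 27, 24] -> [16, 2, 40, 16] and [3, 37, 27, 24]
  Split: [16, 2, 40, 16] -> [16, 2] and [40, 16]
    Split: [16, 2] -> [16] and [2]
    Merge: [16] + [2] -> [2, 16]
    Split: [40, 16] -> [40] and [16]
    Merge: [40] + [16] -> [16, 40]
  Merge: [2, 16] + [16, 40] -> [2, 16, 16, 40]
  Split: [3, 37, 27, 24] -> [3, 37] and [27, 24]
    Split: [3, 37] -> [3] and [37]
    Merge: [3] + [37] -> [3, 37]
    Split: [27, 24] -> [27] and [24]
    Merge: [27] + [24] -> [24, 27]
  Merge: [3, 37] + [24, 27] -> [3, 24, 27, 37]
Merge: [2, 16, 16, 40] + [3, 24, 27, 37] -> [2, 3, 16, 16, 24, 27, 37, 40]

Final sorted array: [2, 3, 16, 16, 24, 27, 37, 40]

The merge sort proceeds by recursively splitting the array and merging sorted halves.
After all merges, the sorted array is [2, 3, 16, 16, 24, 27, 37, 40].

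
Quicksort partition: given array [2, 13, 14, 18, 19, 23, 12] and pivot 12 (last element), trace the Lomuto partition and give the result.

Lomuto partition with pivot = 12:

Initial array: [2, 13, 14, 18, 19, 23, 12]

arr[0]=2 <= 12: swap with position 0, array becomes [2, 13, 14, 18, 19, 23, 12]
arr[1]=13 > 12: no swap
arr[2]=14 > 12: no swap
arr[3]=18 > 12: no swap
arr[4]=19 > 12: no swap
arr[5]=23 > 12: no swap

Place pivot at position 1: [2, 12, 14, 18, 19, 23, 13]
Pivot position: 1

After partitioning with pivot 12, the array becomes [2, 12, 14, 18, 19, 23, 13]. The pivot is placed at index 1. All elements to the left of the pivot are <= 12, and all elements to the right are > 12.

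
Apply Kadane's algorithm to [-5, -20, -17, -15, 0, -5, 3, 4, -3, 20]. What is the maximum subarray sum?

Using Kadane's algorithm on [-5, -20, -17, -15, 0, -5, 3, 4, -3, 20]:

Scanning through the array:
Position 1 (value -20): max_ending_here = -20, max_so_far = -5
Position 2 (value -17): max_ending_here = -17, max_so_far = -5
Position 3 (value -15): max_ending_here = -15, max_so_far = -5
Position 4 (value 0): max_ending_here = 0, max_so_far = 0
Position 5 (value -5): max_ending_here = -5, max_so_far = 0
Position 6 (value 3): max_ending_here = 3, max_so_far = 3
Position 7 (value 4): max_ending_here = 7, max_so_far = 7
Position 8 (value -3): max_ending_here = 4, max_so_far = 7
Position 9 (value 20): max_ending_here = 24, max_so_far = 24

Maximum subarray: [3, 4, -3, 20]
Maximum sum: 24

The maximum subarray is [3, 4, -3, 20] with sum 24. This subarray runs from index 6 to index 9.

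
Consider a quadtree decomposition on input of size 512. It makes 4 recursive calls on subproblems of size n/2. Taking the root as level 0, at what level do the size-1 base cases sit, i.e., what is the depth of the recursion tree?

For divide and conquer with division factor 2:

Problem sizes at each level:
Level 0: 512
Level 1: 256
Level 2: 128
Level 3: 64
Level 4: 32
Level 5: 16
Level 6: 8
Level 7: 4
Level 8: 2
Level 9: 1

The root is level 0 and the size-1 base case is level 9 (the tree spans levels 0 through 9, i.e. 10 levels counting the root), so the depth is the number of divisions: log_2(512) = 9

The recursion tree depth is log_2(512) = 9. At each level, the problem size is divided by 2, so it takes 9 divisions to reduce to a base case of size 1. The algorithm makes 4 recursive calls at each level.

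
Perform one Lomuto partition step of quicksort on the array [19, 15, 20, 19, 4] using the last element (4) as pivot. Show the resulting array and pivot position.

Lomuto partition with pivot = 4:

Initial array: [19, 15, 20, 19, 4]

arr[0]=19 > 4: no swap
arr[1]=15 > 4: no swap
arr[2]=20 > 4: no swap
arr[3]=19 > 4: no swap

Place pivot at position 0: [4, 15, 20, 19, 19]
Pivot position: 0

After partitioning with pivot 4, the array becomes [4, 15, 20, 19, 19]. The pivot is placed at index 0. All elements to the left of the pivot are <= 4, and all elements to the right are > 4.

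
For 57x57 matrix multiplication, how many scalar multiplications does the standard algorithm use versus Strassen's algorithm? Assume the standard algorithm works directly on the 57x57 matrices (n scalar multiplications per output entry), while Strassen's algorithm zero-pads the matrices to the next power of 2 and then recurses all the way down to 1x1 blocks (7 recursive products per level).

Matrix multiplication for 57x57 matrices:

Strassen's algorithm requires power-of-2 dimensions. Pad 57x57 to 64x64 (next power of 2).

Standard algorithm: 57^3 = 185193 multiplications
Strassen's algorithm: 7^(log2(64)) = 7^6 = 117649 multiplications
Savings: 185193 - 117649 = 67544 multiplications

Standard: 185193 multiplications (57^3). Strassen: 117649 multiplications (7^6, after padding to 64x64). Strassen reduces 8 recursive multiplications to 7 at each level.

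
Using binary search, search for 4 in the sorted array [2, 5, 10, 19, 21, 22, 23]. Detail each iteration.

Binary search for 4 in [2, 5, 10, 19, 21, 22, 23]:

lo=0, hi=6, mid=3, arr[mid]=19 -> 19 > 4, search left half
lo=0, hi=2, mid=1, arr[mid]=5 -> 5 > 4, search left half
lo=0, hi=0, mid=0, arr[mid]=2 -> 2 < 4, search right half
lo=1 > hi=0, target 4 not found

Binary search determines that 4 is not in the array after 3 comparisons. The search space was exhausted without finding the target.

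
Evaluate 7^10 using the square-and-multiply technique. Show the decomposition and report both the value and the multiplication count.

Computing 7^10 by squaring (build up from 7^1; each line after the first costs one multiplication):

7^1 = 7
7^2 = (7^1)^2 = 7^2 = 49
7^4 = (7^2)^2 = 49^2 = 2401
7^5 = 7 * 7^4 = 7 * 2401 = 16807
7^10 = (7^5)^2 = 16807^2 = 282475249

Result: 282475249
Multiplications needed: 4 (4 lines after 7^1)

7^10 = 282475249. Using exponentiation by squaring, this requires 4 multiplications. The key idea: if the exponent is even, square the half-power; if odd, multiply by the base once.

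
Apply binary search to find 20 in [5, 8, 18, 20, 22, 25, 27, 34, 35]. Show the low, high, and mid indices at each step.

Binary search for 20 in [5, 8, 18, 20, 22, 25, 27, 34, 35]:

lo=0, hi=8, mid=4, arr[mid]=22 -> 22 > 20, search left half
lo=0, hi=3, mid=1, arr[mid]=8 -> 8 < 20, search right half
lo=2, hi=3, mid=2, arr[mid]=18 -> 18 < 20, search right half
lo=3, hi=3, mid=3, arr[mid]=20 -> Found target at index 3!

Binary search finds 20 at index 3 after 4 comparisons. The search repeatedly halves the search space by comparing with the middle element.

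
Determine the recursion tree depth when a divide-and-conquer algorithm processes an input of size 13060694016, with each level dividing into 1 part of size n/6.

For divide and conquer with division factor 6:

Problem sizes at each level:
Level 0: 13060694016
Level 1: 2176782336
Level 2: 362797056
Level 3: 60466176
Level 4: 10077696
Level 5: 1679616
Level 6: 279936
Level 7: 46656
Level 8: 7776
Level 9: 1296
Level 10: 216
Level 11: 36
Level 12: 6
Level 13: 1

The root is level 0 and the size-1 base case is level 13 (the tree spans levels 0 through 13, i.e. 14 levels counting the root), so the depth is the number of divisions: log_6(13060694016) = 13

The recursion tree depth is log_6(13060694016) = 13. At each level, the problem size is divided by 6, so it takes 13 divisions to reduce to a base case of size 1. The algorithm makes 1 recursive call at each level.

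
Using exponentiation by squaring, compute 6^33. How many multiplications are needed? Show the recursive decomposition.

Computing 6^33 by squaring (build up from 6^1; each line after the first costs one multiplication):

6^1 = 6
6^2 = (6^1)^2 = 6^2 = 36
6^4 = (6^2)^2 = 36^2 = 1296
6^8 = (6^4)^2 = 1296^2 = 1679616
6^16 = (6^8)^2 = 1679616^2 = 2821109907456
6^32 = (6^16)^2 = 2821109907456^2 = 7958661109946400884391936
6^33 = 6 * 6^32 = 6 * 7958661109946400884391936 = 47751966659678405306351616

Result: 47751966659678405306351616
Multiplications needed: 6 (6 lines after 6^1)

6^33 = 47751966659678405306351616. Using exponentiation by squaring, this requires 6 multiplications. The key idea: if the exponent is even, square the half-power; if odd, multiply by the base once.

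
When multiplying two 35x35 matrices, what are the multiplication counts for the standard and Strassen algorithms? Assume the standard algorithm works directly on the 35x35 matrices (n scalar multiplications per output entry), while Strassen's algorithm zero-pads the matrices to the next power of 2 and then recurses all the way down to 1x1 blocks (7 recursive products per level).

Matrix multiplication for 35x35 matrices:

Strassen's algorithm requires power-of-2 dimensions. Pad 35x35 to 64x64 (next power of 2).

Standard algorithm: 35^3 = 42875 multiplications
Strassen's algorithm: 7^(log2(64)) = 7^6 = 117649 multiplications
Difference: 42875 - 117649 = -74774 (Strassen uses MORE here due to padding overhead — for small or just-over-power-of-2 n, padding can outweigh the per-level savings)

Standard: 42875 multiplications (35^3). Strassen: 117649 multiplications (7^6, after padding to 64x64). Strassen reduces 8 recursive multiplications to 7 at each level.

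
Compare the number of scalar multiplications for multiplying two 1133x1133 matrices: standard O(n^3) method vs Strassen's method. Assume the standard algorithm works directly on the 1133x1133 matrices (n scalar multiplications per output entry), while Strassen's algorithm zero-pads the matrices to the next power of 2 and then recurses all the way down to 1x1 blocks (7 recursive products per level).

Matrix multiplication for 1133x1133 matrices:

Strassen's algorithm requires power-of-2 dimensions. Pad 1133x1133 to 2048x2048 (next power of 2).

Standard algorithm: 1133^3 = 1454419637 multiplications
Strassen's algorithm: 7^(log2(2048)) = 7^11 = 1977326743 multiplications
Difference: 1454419637 - 1977326743 = -522907106 (Strassen uses MORE here due to padding overhead — for small or just-over-power-of-2 n, padding can outweigh the per-level savings)

Standard: 1454419637 multiplications (1133^3). Strassen: 1977326743 multiplications (7^11, after padding to 2048x2048). Strassen reduces 8 recursive multiplications to 7 at each level.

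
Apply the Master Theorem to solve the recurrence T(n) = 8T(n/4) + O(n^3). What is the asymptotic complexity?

Master Theorem for T(n) = 8T(n/4) + O(n^3):

a = 8, b = 4, c = 3
log_b(a) = log_4(8) = 1.5000

Case 3: c = 3 > log_4(8) = 1.5000
T(n) = O(n^3) = O(n^3)

For T(n) = 8T(n/4) + O(n^3): log_4(8) = 1.5000. This is Case 3 of the Master Theorem (c > log_b(a), work dominated by root), giving O(n^3).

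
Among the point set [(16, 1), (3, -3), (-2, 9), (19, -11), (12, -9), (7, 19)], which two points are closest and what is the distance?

Computing all pairwise distances among 6 points:

d((16, 1), (3, -3)) = 13.6015
d((16, 1), (-2, 9)) = 19.6977
d((16, 1), (19, -11)) = 12.3693
d((16, 1), (12, -9)) = 10.7703
d((16, 1), (7, 19)) = 20.1246
d((3, -3), (-2, 9)) = 13.0
d((3, -3), (19, -11)) = 17.8885
d((3, -3), (12, -9)) = 10.8167
d((3, -3), (7, 19)) = 22.3607
d((-2, 9), (19, -11)) = 29.0
d((-2, 9), (12, -9)) = 22.8035
d((-2, 9), (7, 19)) = 13.4536
d((19, -11), (12, -9)) = 7.2801 <-- minimum
d((19, -11), (7, 19)) = 32.311
d((12, -9), (7, 19)) = 28.4429

Closest pair: (19, -11) and (12, -9) with distance 7.2801

The closest pair is (19, -11) and (12, -9) with Euclidean distance 7.2801. For 6 points, brute-force pairwise comparison is shown above. For large n, the divide-and-conquer algorithm (sort by x, recurse on halves, check the dividing strip) achieves O(n log n).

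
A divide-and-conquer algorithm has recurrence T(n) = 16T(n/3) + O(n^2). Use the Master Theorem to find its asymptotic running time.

Master Theorem for T(n) = 16T(n/3) + O(n^2):

a = 16, b = 3, c = 2
log_b(a) = log_3(16) = 2.5237

Case 1: c = 2 < log_3(16) = 2.5237
T(n) = O(n^(log_3 16))

For T(n) = 16T(n/3) + O(n^2): log_3(16) = 2.5237. This is Case 1 of the Master Theorem (c < log_b(a), work dominated by leaves), giving O(n^(log_3 16)).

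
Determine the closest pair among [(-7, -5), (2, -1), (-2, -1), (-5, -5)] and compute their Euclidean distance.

Computing all pairwise distances among 4 points:

d((-7, -5), (2, -1)) = 9.8489
d((-7, -5), (-2, -1)) = 6.4031
d((-7, -5), (-5, -5)) = 2.0 <-- minimum
d((2, -1), (-2, -1)) = 4.0
d((2, -1), (-5, -5)) = 8.0623
d((-2, -1), (-5, -5)) = 5.0

Closest pair: (-7, -5) and (-5, -5) with distance 2.0

The closest pair is (-7, -5) and (-5, -5) with Euclidean distance 2.0. For 4 points, brute-force pairwise comparison is shown above. For large n, the divide-and-conquer algorithm (sort by x, recurse on halves, check the dividing strip) achieves O(n log n).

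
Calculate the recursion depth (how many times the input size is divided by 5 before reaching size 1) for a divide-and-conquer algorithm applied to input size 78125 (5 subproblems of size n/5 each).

For divide and conquer with division factor 5:

Problem sizes at each level:
Level 0: 78125
Level 1: 15625
Level 2: 3125
Level 3: 625
Level 4: 125
Level 5: 25
Level 6: 5
Level 7: 1

The root is level 0 and the size-1 base case is level 7 (the tree spans levels 0 through 7, i.e. 8 levels counting the root), so the depth is the number of divisions: log_5(78125) = 7

The recursion tree depth is log_5(78125) = 7. At each level, the problem size is divided by 5, so it takes 7 divisions to reduce to a base case of size 1. The algorithm makes 5 recursive calls at each level.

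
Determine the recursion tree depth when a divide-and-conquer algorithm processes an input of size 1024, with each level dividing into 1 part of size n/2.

For divide and conquer with division factor 2:

Problem sizes at each level:
Level 0: 1024
Level 1: 512
Level 2: 256
Level 3: 128
Level 4: 64
Level 5: 32
Level 6: 16
Level 7: 8
Level 8: 4
Level 9: 2
Level 10: 1

The root is level 0 and the size-1 base case is level 10 (the tree spans levels 0 through 10, i.e. 11 levels counting the root), so the depth is the number of divisions: log_2(1024) = 10

The recursion tree depth is log_2(1024) = 10. At each level, the problem size is divided by 2, so it takes 10 divisions to reduce to a base case of size 1. The algorithm makes 1 recursive call at each level.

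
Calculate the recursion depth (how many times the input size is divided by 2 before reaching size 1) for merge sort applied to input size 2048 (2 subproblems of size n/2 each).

For divide and conquer with division factor 2:

Problem sizes at each level:
Level 0: 2048
Level 1: 1024
Level 2: 512
Level 3: 256
Level 4: 128
Level 5: 64
Level 6: 32
Level 7: 16
Level 8: 8
Level 9: 4
Level 10: 2
Level 11: 1

The root is level 0 and the size-1 base case is level 11 (the tree spans levels 0 through 11, i.e. 12 levels counting the root), so the depth is the number of divisions: log_2(2048) = 11

The recursion tree depth is log_2(2048) = 11. At each level, the problem size is divided by 2, so it takes 11 divisions to reduce to a base case of size 1. The algorithm makes 2 recursive calls at each level.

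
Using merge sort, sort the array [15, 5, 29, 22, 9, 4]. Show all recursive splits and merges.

Merge sort trace:

Split: [15, 5, 29, 22, 9, 4] -> [15, 5, 29] and [22, 9, 4]
  Split: [15, 5, 29] -> [15] and [5, 29]
    Split: [5, 29] -> [5] and [29]
    Merge: [5] + [29] -> [5, 29]
  Merge: [15] + [5, 29] -> [5, 15, 29]
  Split: [22, 9, 4] -> [22] and [9, 4]
    Split: [9, 4] -> [9] and [4]
    Merge: [9] + [4] -> [4, 9]
  Merge: [22] + [4, 9] -> [4, 9, 22]
Merge: [5, 15, 29] + [4, 9, 22] -> [4, 5, 9, 15, 22, 29]

Final sorted array: [4, 5, 9, 15, 22, 29]

The merge sort proceeds by recursively splitting the array and merging sorted halves.
After all merges, the sorted array is [4, 5, 9, 15, 22, 29].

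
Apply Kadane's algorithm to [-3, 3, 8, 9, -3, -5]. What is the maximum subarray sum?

Using Kadane's algorithm on [-3, 3, 8, 9, -3, -5]:

Scanning through the array:
Position 1 (value 3): max_ending_here = 3, max_so_far = 3
Position 2 (value 8): max_ending_here = 11, max_so_far = 11
Position 3 (value 9): max_ending_here = 20, max_so_far = 20
Position 4 (value -3): max_ending_here = 17, max_so_far = 20
Position 5 (value -5): max_ending_here = 12, max_so_far = 20

Maximum subarray: [3, 8, 9]
Maximum sum: 20

The maximum subarray is [3, 8, 9] with sum 20. This subarray runs from index 1 to index 3.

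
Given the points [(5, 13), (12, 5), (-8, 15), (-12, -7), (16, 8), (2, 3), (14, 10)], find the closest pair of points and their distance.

Computing all pairwise distances among 7 points:

d((5, 13), (12, 5)) = 10.6301
d((5, 13), (-8, 15)) = 13.1529
d((5, 13), (-12, -7)) = 26.2488
d((5, 13), (16, 8)) = 12.083
d((5, 13), (2, 3)) = 10.4403
d((5, 13), (14, 10)) = 9.4868
d((12, 5), (-8, 15)) = 22.3607
d((12, 5), (-12, -7)) = 26.8328
d((12, 5), (16, 8)) = 5.0
d((12, 5), (2, 3)) = 10.198
d((12, 5), (14, 10)) = 5.3852
d((-8, 15), (-12, -7)) = 22.3607
d((-8, 15), (16, 8)) = 25.0
d((-8, 15), (2, 3)) = 15.6205
d((-8, 15), (14, 10)) = 22.561
d((-12, -7), (16, 8)) = 31.7648
d((-12, -7), (2, 3)) = 17.2047
d((-12, -7), (14, 10)) = 31.0644
d((16, 8), (2, 3)) = 14.8661
d((16, 8), (14, 10)) = 2.8284 <-- minimum
d((2, 3), (14, 10)) = 13.8924

Closest pair: (16, 8) and (14, 10) with distance 2.8284

The closest pair is (16, 8) and (14, 10) with Euclidean distance 2.8284. For 7 points, brute-force pairwise comparison is shown above. For large n, the divide-and-conquer algorithm (sort by x, recurse on halves, check the dividing strip) achieves O(n log n).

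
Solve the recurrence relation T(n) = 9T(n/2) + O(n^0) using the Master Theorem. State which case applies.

Master Theorem for T(n) = 9T(n/2) + O(n^0):

a = 9, b = 2, c = 0
log_b(a) = log_2(9) = 3.1699

Case 1: c = 0 < log_2(9) = 3.1699
T(n) = O(n^(log_2 9))

For T(n) = 9T(n/2) + O(n^0): log_2(9) = 3.1699. This is Case 1 of the Master Theorem (c < log_b(a), work dominated by leaves), giving O(n^(log_2 9)).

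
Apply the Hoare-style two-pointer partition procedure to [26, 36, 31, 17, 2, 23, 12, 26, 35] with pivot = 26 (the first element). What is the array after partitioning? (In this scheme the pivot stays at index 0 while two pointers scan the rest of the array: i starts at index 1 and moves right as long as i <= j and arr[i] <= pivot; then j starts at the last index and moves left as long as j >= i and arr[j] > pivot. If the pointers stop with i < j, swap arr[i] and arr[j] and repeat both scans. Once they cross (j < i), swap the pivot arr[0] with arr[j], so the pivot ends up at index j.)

Hoare-style two-pointer partition with pivot = 26:

Initial array: [26, 36, 31, 17, 2, 23, 12, 26, 35]

Pointers start at i = 1, j = 8.
i stops at index 1 (arr[1]=36 > 26), j stops at index 7 (arr[7]=26 <= 26): swap arr[1] and arr[7], array becomes [26, 26, 31, 17, 2, 23, 12, 36, 35]
i stops at index 2 (arr[2]=31 > 26), j stops at index 6 (arr[6]=12 <= 26): swap arr[2] and arr[6], array becomes [26, 26, 12, 17, 2, 23, 31, 36, 35]
i ends at 6, j ends at 5: the pointers have crossed (j < i), so scanning stops.

Swap pivot arr[0] with arr[5] to place pivot at position 5: [23, 26, 12, 17, 2, 26, 31, 36, 35]
Pivot position: 5

After partitioning with pivot 26, the array becomes [23, 26, 12, 17, 2, 26, 31, 36, 35]. The pivot is placed at index 5. All elements to the left of the pivot are <= 26, and all elements to the right are > 26.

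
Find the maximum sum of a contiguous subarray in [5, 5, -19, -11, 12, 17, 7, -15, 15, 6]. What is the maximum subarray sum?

Using Kadane's algorithm on [5, 5, -19, -11, 12, 17, 7, -15, 15, 6]:

Scanning through the array:
Position 1 (value 5): max_ending_here = 10, max_so_far = 10
Position 2 (value -19): max_ending_here = -9, max_so_far = 10
Position 3 (value -11): max_ending_here = -11, max_so_far = 10
Position 4 (value 12): max_ending_here = 12, max_so_far = 12
Position 5 (value 17): max_ending_here = 29, max_so_far = 29
Position 6 (value 7): max_ending_here = 36, max_so_far = 36
Position 7 (value -15): max_ending_here = 21, max_so_far = 36
Position 8 (value 15): max_ending_here = 36, max_so_far = 36
Position 9 (value 6): max_ending_here = 42, max_so_far = 42

Maximum subarray: [12, 17, 7, -15, 15, 6]
Maximum sum: 42

The maximum subarray is [12, 17, 7, -15, 15, 6] with sum 42. This subarray runs from index 4 to index 9.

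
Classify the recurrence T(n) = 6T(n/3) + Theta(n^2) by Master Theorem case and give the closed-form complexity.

Master Theorem for T(n) = 6T(n/3) + O(n^2):

a = 6, b = 3, c = 2
log_b(a) = log_3(6) = 1.6309

Case 3: c = 2 > log_3(6) = 1.6309
T(n) = O(n^2) = O(n^2)

For T(n) = 6T(n/3) + O(n^2): log_3(6) = 1.6309. This is Case 3 of the Master Theorem (c > log_b(a), work dominated by root), giving O(n^2).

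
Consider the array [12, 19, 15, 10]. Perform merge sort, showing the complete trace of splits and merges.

Merge sort trace:

Split: [12, 19, 15, 10] -> [12, 19] and [15, 10]
  Split: [12, 19] -> [12] and [19]
  Merge: [12] + [19] -> [12, 19]
  Split: [15, 10] -> [15] and [10]
  Merge: [15] + [10] -> [10, 15]
Merge: [12, 19] + [10, 15] -> [10, 12, 15, 19]

Final sorted array: [10, 12, 15, 19]

The merge sort proceeds by recursively splitting the array and merging sorted halves.
After all merges, the sorted array is [10, 12, 15, 19].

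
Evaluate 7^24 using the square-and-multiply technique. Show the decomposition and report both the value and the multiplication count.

Computing 7^24 by squaring (build up from 7^1; each line after the first costs one multiplication):

7^1 = 7
7^2 = (7^1)^2 = 7^2 = 49
7^3 = 7 * 7^2 = 7 * 49 = 343
7^6 = (7^3)^2 = 343^2 = 117649
7^12 = (7^6)^2 = 117649^2 = 13841287201
7^24 = (7^12)^2 = 13841287201^2 = 191581231380566414401

Result: 191581231380566414401
Multiplications needed: 5 (5 lines after 7^1)

7^24 = 191581231380566414401. Using exponentiation by squaring, this requires 5 multiplications. The key idea: if the exponent is even, square the half-power; if odd, multiply by the base once.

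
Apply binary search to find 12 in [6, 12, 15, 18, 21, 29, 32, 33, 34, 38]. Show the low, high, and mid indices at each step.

Binary search for 12 in [6, 12, 15, 18, 21, 29, 32, 33, 34, 38]:

lo=0, hi=9, mid=4, arr[mid]=21 -> 21 > 12, search left half
lo=0, hi=3, mid=1, arr[mid]=12 -> Found target at index 1!

Binary search finds 12 at index 1 after 2 comparisons. The search repeatedly halves the search space by comparing with the middle element.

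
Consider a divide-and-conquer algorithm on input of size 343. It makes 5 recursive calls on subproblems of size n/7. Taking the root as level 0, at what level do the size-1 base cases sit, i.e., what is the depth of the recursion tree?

For divide and conquer with division factor 7:

Problem sizes at each level:
Level 0: 343
Level 1: 49
Level 2: 7
Level 3: 1

The root is level 0 and the size-1 base case is level 3 (the tree spans levels 0 through 3, i.e. 4 levels counting the root), so the depth is the number of divisions: log_7(343) = 3

The recursion tree depth is log_7(343) = 3. At each level, the problem size is divided by 7, so it takes 3 divisions to reduce to a base case of size 1. The algorithm makes 5 recursive calls at each level.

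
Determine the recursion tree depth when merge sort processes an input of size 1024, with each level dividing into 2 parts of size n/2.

For divide and conquer with division factor 2:

Problem sizes at each level:
Level 0: 1024
Level 1: 512
Level 2: 256
Level 3: 128
Level 4: 64
Level 5: 32
Level 6: 16
Level 7: 8
Level 8: 4
Level 9: 2
Level 10: 1

The root is level 0 and the size-1 base case is level 10 (the tree spans levels 0 through 10, i.e. 11 levels counting the root), so the depth is the number of divisions: log_2(1024) = 10

The recursion tree depth is log_2(1024) = 10. At each level, the problem size is divided by 2, so it takes 10 divisions to reduce to a base case of size 1. The algorithm makes 2 recursive calls at each level.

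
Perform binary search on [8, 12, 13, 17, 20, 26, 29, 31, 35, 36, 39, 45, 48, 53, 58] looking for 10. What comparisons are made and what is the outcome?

Binary search for 10 in [8, 12, 13, 17, 20, 26, 29, 31, 35, 36, 39, 45, 48, 53, 58]:

lo=0, hi=14, mid=7, arr[mid]=31 -> 31 > 10, search left half
lo=0, hi=6, mid=3, arr[mid]=17 -> 17 > 10, search left half
lo=0, hi=2, mid=1, arr[mid]=12 -> 12 > 10, search left half
lo=0, hi=0, mid=0, arr[mid]=8 -> 8 < 10, search right half
lo=1 > hi=0, target 10 not found

Binary search determines that 10 is not in the array after 4 comparisons. The search space was exhausted without finding the target.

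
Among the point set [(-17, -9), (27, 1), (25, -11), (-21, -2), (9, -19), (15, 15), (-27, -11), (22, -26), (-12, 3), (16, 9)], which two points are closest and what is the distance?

Computing all pairwise distances among 10 points:

d((-17, -9), (27, 1)) = 45.1221
d((-17, -9), (25, -11)) = 42.0476
d((-17, -9), (-21, -2)) = 8.0623
d((-17, -9), (9, -19)) = 27.8568
d((-17, -9), (15, 15)) = 40.0
d((-17, -9), (-27, -11)) = 10.198
d((-17, -9), (22, -26)) = 42.5441
d((-17, -9), (-12, 3)) = 13.0
d((-17, -9), (16, 9)) = 37.5899
d((27, 1), (25, -11)) = 12.1655
d((27, 1), (-21, -2)) = 48.0937
d((27, 1), (9, -19)) = 26.9072
d((27, 1), (15, 15)) = 18.4391
d((27, 1), (-27, -11)) = 55.3173
d((27, 1), (22, -26)) = 27.4591
d((27, 1), (-12, 3)) = 39.0512
d((27, 1), (16, 9)) = 13.6015
d((25, -11), (-21, -2)) = 46.8722
d((25, -11), (9, -19)) = 17.8885
d((25, -11), (15, 15)) = 27.8568
d((25, -11), (-27, -11)) = 52.0
d((25, -11), (22, -26)) = 15.2971
d((25, -11), (-12, 3)) = 39.5601
d((25, -11), (16, 9)) = 21.9317
d((-21, -2), (9, -19)) = 34.4819
d((-21, -2), (15, 15)) = 39.8121
d((-21, -2), (-27, -11)) = 10.8167
d((-21, -2), (22, -26)) = 49.2443
d((-21, -2), (-12, 3)) = 10.2956
d((-21, -2), (16, 9)) = 38.6005
d((9, -19), (15, 15)) = 34.5254
d((9, -19), (-27, -11)) = 36.8782
d((9, -19), (22, -26)) = 14.7648
d((9, -19), (-12, 3)) = 30.4138
d((9, -19), (16, 9)) = 28.8617
d((15, 15), (-27, -11)) = 49.3964
d((15, 15), (22, -26)) = 41.5933
d((15, 15), (-12, 3)) = 29.5466
d((15, 15), (16, 9)) = 6.0828 <-- minimum
d((-27, -11), (22, -26)) = 51.2445
d((-27, -11), (-12, 3)) = 20.5183
d((-27, -11), (16, 9)) = 47.4236
d((22, -26), (-12, 3)) = 44.6878
d((22, -26), (16, 9)) = 35.5106
d((-12, 3), (16, 9)) = 28.6356

Closest pair: (15, 15) and (16, 9) with distance 6.0828

The closest pair is (15, 15) and (16, 9) with Euclidean distance 6.0828. For 10 points, brute-force pairwise comparison is shown above. For large n, the divide-and-conquer algorithm (sort by x, recurse on halves, check the dividing strip) achieves O(n log n).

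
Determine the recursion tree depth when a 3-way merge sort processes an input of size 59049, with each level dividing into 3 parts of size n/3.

For divide and conquer with division factor 3:

Problem sizes at each level:
Level 0: 59049
Level 1: 19683
Level 2: 6561
Level 3: 2187
Level 4: 729
Level 5: 243
Level 6: 81
Level 7: 27
Level 8: 9
Level 9: 3
Level 10: 1

The root is level 0 and the size-1 base case is level 10 (the tree spans levels 0 through 10, i.e. 11 levels counting the root), so the depth is the number of divisions: log_3(59049) = 10

The recursion tree depth is log_3(59049) = 10. At each level, the problem size is divided by 3, so it takes 10 divisions to reduce to a base case of size 1. The algorithm makes 3 recursive calls at each level.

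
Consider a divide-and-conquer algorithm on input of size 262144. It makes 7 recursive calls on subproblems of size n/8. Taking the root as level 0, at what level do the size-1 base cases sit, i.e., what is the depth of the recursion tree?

For divide and conquer with division factor 8:

Problem sizes at each level:
Level 0: 262144
Level 1: 32768
Level 2: 4096
Level 3: 512
Level 4: 64
Level 5: 8
Level 6: 1

The root is level 0 and the size-1 base case is level 6 (the tree spans levels 0 through 6, i.e. 7 levels counting the root), so the depth is the number of divisions: log_8(262144) = 6

The recursion tree depth is log_8(262144) = 6. At each level, the problem size is divided by 8, so it takes 6 divisions to reduce to a base case of size 1. The algorithm makes 7 recursive calls at each level.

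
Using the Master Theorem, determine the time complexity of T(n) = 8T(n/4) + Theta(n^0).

Master Theorem for T(n) = 8T(n/4) + O(n^0):

a = 8, b = 4, c = 0
log_b(a) = log_4(8) = 1.5000

Case 1: c = 0 < log_4(8) = 1.5000
T(n) = O(n^(log_4 8))

For T(n) = 8T(n/4) + O(n^0): log_4(8) = 1.5000. This is Case 1 of the Master Theorem (c < log_b(a), work dominated by leaves), giving O(n^(log_4 8)).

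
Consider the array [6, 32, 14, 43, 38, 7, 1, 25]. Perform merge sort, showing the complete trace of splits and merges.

Merge sort trace:

Split: [6, 32, 14, 43, 38, 7, 1, 25] -> [6, 32, 14, 43] and [38, 7, 1, 25]
  Split: [6, 32, 14, 43] -> [6, 32] and [14, 43]
    Split: [6, 32] -> [6] and [32]
    Merge: [6] + [32] -> [6, 32]
    Split: [14, 43] -> [14] and [43]
    Merge: [14] + [43] -> [14, 43]
  Merge: [6, 32] + [14, 43] -> [6, 14, 32, 43]
  Split: [38, 7, 1, 25] -> [38, 7] and [1, 25]
    Split: [38, 7] -> [38] and [7]
    Merge: [38] + [7] -> [7, 38]
    Split: [1, 25] -> [1] and [25]
    Merge: [1] + [25] -> [1, 25]
  Merge: [7, 38] + [1, 25] -> [1, 7, 25, 38]
Merge: [6, 14, 32, 43] + [1, 7, 25, 38] -> [1, 6, 7, 14, 25, 32, 38, 43]

Final sorted array: [1, 6, 7, 14, 25, 32, 38, 43]

The merge sort proceeds by recursively splitting the array and merging sorted halves.
After all merges, the sorted array is [1, 6, 7, 14, 25, 32, 38, 43].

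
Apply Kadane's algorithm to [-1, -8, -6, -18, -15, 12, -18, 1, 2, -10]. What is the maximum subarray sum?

Using Kadane's algorithm on [-1, -8, -6, -18, -15, 12, -18, 1, 2, -10]:

Scanning through the array:
Position 1 (value -8): max_ending_here = -8, max_so_far = -1
Position 2 (value -6): max_ending_here = -6, max_so_far = -1
Position 3 (value -18): max_ending_here = -18, max_so_far = -1
Position 4 (value -15): max_ending_here = -15, max_so_far = -1
Position 5 (value 12): max_ending_here = 12, max_so_far = 12
Position 6 (value -18): max_ending_here = -6, max_so_far = 12
Position 7 (value 1): max_ending_here = 1, max_so_far = 12
Position 8 (value 2): max_ending_here = 3, max_so_far = 12
Position 9 (value -10): max_ending_here = -7, max_so_far = 12

Maximum subarray: [12]
Maximum sum: 12

The maximum subarray is [12] with sum 12. This subarray runs from index 5 to index 5.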